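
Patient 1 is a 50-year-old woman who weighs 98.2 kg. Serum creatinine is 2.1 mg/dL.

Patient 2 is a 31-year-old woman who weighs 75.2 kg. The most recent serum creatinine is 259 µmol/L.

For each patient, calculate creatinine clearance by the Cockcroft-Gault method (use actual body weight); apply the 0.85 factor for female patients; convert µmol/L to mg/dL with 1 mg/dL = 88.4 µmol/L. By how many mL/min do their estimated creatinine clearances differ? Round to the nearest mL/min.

Patient 1: CrCl = (140 − 50) × 98.2 / (72 × 2.1) × 0.85 = 8838.0 / 151.20 × 0.85 ≈ 49.7 mL/min
Patient 2: SCr = 259 / 88.4 = 2.93 mg/dL
Patient 2: CrCl = (140 − 31) × 75.2 / (72 × 2.93) × 0.85 = 8196.8 / 210.96 × 0.85 ≈ 33.0 mL/min
|49.7 − 33.0| = 16.7 mL/min

17 mL/min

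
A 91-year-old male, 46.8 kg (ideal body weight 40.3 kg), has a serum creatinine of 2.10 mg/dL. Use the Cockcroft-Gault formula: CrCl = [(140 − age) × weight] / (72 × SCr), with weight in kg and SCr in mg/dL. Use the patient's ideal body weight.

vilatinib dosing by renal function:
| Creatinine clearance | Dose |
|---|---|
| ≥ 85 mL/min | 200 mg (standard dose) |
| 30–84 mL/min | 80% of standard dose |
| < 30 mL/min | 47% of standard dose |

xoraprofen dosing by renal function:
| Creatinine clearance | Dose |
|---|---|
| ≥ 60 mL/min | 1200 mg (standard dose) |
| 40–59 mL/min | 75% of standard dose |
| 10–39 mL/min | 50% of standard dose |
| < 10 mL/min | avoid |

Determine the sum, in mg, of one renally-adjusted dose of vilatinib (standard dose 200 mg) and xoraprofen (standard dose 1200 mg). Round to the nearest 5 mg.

CrCl = (140 − 91) × 40.3 / (72 × 2.1) = 1974.7 / 151.20 ≈ 13.1 mL/min
CrCl ≈ 13 mL/min.
vilatinib: < 30 mL/min → 47% of 200 mg = 94 mg.
xoraprofen: 10–39 mL/min → 50% of 1200 mg = 600 mg.
Total = 94 + 600 = 694 mg.

695 mg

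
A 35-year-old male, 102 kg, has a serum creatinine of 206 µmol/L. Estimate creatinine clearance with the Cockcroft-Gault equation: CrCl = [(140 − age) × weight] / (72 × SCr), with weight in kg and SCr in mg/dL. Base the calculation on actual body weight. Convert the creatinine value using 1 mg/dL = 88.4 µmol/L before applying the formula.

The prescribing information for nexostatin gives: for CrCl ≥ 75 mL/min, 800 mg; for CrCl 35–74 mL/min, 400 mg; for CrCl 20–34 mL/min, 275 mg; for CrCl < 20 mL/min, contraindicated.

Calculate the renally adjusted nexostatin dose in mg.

400 mg

SCr = 206 / 88.4 = 2.33 mg/dL
CrCl = (140 − 35) × 102 / (72 × 2.33) = 10710.0 / 167.76 ≈ 63.8 mL/min
CrCl ≈ 64 mL/min → bracket 35–74 mL/min.
Dose for this bracket: 400 mg.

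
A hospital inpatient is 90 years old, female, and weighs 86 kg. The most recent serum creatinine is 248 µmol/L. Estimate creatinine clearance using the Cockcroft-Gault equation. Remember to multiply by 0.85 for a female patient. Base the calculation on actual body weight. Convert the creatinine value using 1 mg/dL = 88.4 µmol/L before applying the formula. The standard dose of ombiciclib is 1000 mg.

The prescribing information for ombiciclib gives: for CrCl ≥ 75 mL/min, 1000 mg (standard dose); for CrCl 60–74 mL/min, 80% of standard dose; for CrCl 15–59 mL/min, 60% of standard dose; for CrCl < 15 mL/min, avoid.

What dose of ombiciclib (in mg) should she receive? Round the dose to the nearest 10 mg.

600 mg

SCr = 248 / 88.4 = 2.805 mg/dL
CrCl = (140 − 90) × 86 / (72 × 2.805) × 0.85 = 4300.0 / 201.96 × 0.85 ≈ 18.1 mL/min
CrCl ≈ 18 mL/min → bracket 15–59 mL/min.
60% of 1000 mg = 600 mg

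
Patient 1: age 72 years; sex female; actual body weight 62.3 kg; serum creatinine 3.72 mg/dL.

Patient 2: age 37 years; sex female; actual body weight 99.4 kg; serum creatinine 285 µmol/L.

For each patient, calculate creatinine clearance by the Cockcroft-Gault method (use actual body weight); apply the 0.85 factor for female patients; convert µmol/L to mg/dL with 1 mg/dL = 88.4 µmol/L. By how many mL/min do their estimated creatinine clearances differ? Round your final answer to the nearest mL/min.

Patient 1: CrCl = (140 − 72) × 62.3 / (72 × 3.72) × 0.85 = 4236.4 / 267.84 × 0.85 ≈ 13.4 mL/min
Patient 2: SCr = 285 / 88.4 = 3.224 mg/dL
Patient 2: CrCl = (140 − 37) × 99.4 / (72 × 3.224) × 0.85 = 10238.2 / 232.13 × 0.85 ≈ 37.5 mL/min
|13.4 − 37.5| = 24.1 mL/min

24 mL/min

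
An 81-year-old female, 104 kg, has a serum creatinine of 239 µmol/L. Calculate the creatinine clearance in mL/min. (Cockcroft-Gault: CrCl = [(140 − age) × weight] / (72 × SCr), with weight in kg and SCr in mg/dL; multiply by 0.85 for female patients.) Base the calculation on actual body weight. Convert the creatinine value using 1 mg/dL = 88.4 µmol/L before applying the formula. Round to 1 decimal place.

26.8 mL/min

SCr = 239 / 88.4 = 2.704 mg/dL
CrCl = (140 − 81) × 104 / (72 × 2.704) × 0.85 = 6136.0 / 194.69 × 0.85 ≈ 26.8 mL/min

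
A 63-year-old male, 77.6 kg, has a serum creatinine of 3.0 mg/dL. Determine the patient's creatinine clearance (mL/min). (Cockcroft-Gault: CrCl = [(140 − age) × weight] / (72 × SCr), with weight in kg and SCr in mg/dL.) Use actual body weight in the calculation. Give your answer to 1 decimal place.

CrCl = (140 − 63) × 77.6 / (72 × 3) = 5975.2 / 216.00 ≈ 27.7 mL/min

27.7 mL/min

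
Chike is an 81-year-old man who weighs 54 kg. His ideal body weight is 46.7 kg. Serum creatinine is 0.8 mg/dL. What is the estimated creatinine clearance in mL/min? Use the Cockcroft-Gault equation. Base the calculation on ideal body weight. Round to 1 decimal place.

47.8 mL/min

CrCl = (140 − 81) × 46.7 / (72 × 0.8) = 2755.3 / 57.60 ≈ 47.8 mL/min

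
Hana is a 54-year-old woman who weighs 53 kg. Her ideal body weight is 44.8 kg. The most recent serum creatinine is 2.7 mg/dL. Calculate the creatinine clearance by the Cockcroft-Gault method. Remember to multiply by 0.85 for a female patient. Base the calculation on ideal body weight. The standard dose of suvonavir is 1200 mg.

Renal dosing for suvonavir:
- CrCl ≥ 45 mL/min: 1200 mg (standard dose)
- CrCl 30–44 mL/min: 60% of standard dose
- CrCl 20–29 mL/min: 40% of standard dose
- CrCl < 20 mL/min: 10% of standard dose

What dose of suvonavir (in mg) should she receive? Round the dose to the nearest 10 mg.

120 mg

CrCl = (140 − 54) × 44.8 / (72 × 2.7) × 0.85 = 3852.8 / 194.40 × 0.85 ≈ 16.8 mL/min
CrCl ≈ 17 mL/min → bracket < 20 mL/min.
10% of 1200 mg = 120 mg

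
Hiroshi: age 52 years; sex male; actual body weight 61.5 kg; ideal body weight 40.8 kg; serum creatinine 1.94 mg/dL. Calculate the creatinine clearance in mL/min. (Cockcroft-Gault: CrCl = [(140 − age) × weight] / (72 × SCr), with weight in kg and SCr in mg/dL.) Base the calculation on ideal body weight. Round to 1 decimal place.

25.7 mL/min

CrCl = (140 − 52) × 40.8 / (72 × 1.94) = 3590.4 / 139.68 ≈ 25.7 mL/min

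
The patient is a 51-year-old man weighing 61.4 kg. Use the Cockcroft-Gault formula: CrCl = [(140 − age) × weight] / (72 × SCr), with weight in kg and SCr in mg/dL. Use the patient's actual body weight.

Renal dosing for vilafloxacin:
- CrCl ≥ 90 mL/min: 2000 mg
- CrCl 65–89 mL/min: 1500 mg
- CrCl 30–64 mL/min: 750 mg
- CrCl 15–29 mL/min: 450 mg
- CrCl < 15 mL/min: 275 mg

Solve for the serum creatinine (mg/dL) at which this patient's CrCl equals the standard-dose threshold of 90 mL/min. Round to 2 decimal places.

0.84 mg/dL

Standard dose requires CrCl ≥ 90 mL/min.
Set (140 − 51) × 61.4 / (72 × SCr) = 90
SCr = (140 − 51) × 61.4 / (72 × 90) = 0.843 mg/dL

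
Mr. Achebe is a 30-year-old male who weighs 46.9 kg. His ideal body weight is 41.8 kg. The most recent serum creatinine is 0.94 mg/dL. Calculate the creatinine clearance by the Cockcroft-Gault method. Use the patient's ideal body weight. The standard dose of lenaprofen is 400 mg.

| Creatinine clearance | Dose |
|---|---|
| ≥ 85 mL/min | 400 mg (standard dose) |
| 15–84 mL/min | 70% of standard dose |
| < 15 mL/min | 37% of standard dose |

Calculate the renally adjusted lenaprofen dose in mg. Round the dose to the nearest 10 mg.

280 mg

CrCl = (140 − 30) × 41.8 / (72 × 0.94) = 4598.0 / 67.68 ≈ 67.9 mL/min
CrCl ≈ 68 mL/min → bracket 15–84 mL/min.
70% of 400 mg = 280 mg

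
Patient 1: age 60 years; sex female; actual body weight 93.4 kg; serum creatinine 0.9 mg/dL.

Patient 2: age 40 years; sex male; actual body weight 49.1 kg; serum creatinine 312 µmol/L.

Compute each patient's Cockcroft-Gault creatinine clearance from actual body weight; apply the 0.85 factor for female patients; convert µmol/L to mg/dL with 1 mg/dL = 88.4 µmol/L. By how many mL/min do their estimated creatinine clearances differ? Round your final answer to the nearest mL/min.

79 mL/min

Patient 1: CrCl = (140 − 60) × 93.4 / (72 × 0.9) × 0.85 = 7472.0 / 64.80 × 0.85 ≈ 98.0 mL/min
Patient 2: SCr = 312 / 88.4 = 3.529 mg/dL
Patient 2: CrCl = (140 − 40) × 49.1 / (72 × 3.529) = 4910.0 / 254.09 ≈ 19.3 mL/min
|98.0 − 19.3| = 78.7 mL/min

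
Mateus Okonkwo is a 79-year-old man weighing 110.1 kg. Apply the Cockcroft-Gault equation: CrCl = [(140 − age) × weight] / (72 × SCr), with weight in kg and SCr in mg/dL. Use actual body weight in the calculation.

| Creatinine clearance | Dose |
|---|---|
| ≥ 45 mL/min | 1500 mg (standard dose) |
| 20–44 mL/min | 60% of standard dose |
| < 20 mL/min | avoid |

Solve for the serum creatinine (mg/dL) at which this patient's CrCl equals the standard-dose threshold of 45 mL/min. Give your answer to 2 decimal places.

Standard dose requires CrCl ≥ 45 mL/min.
Set (140 − 79) × 110.1 / (72 × SCr) = 45
SCr = (140 − 79) × 110.1 / (72 × 45) = 2.073 mg/dL

2.07 mg/dL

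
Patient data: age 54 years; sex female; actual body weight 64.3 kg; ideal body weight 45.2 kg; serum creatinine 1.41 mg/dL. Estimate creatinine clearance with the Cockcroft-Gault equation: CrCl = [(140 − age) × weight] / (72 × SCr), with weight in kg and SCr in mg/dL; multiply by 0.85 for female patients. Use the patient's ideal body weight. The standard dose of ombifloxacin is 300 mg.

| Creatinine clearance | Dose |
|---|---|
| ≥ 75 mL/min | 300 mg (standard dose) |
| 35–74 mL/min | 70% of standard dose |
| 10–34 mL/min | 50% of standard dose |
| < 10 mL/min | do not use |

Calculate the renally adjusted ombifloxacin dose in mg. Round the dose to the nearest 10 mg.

CrCl = (140 − 54) × 45.2 / (72 × 1.41) × 0.85 = 3887.2 / 101.52 × 0.85 ≈ 32.5 mL/min
CrCl ≈ 33 mL/min → bracket 10–34 mL/min.
50% of 300 mg = 150 mg

150 mg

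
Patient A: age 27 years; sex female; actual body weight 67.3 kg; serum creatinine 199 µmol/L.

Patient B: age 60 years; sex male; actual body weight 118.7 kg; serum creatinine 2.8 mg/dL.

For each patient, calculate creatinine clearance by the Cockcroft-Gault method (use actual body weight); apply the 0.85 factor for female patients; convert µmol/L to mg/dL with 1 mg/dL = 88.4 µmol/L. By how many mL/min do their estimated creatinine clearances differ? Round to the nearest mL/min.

7 mL/min

Patient A: SCr = 199 / 88.4 = 2.251 mg/dL
Patient A: CrCl = (140 − 27) × 67.3 / (72 × 2.251) × 0.85 = 7604.9 / 162.07 × 0.85 ≈ 39.9 mL/min
Patient B: CrCl = (140 − 60) × 118.7 / (72 × 2.8) = 9496.0 / 201.60 ≈ 47.1 mL/min
|39.9 − 47.1| = 7.2 mL/min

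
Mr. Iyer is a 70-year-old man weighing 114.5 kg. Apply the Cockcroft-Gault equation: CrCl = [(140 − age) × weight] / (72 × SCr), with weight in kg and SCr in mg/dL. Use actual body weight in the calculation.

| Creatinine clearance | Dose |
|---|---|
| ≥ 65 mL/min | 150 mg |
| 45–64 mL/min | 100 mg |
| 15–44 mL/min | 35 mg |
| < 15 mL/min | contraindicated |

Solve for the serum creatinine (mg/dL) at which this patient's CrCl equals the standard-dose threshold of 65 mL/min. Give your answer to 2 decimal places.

Standard dose requires CrCl ≥ 65 mL/min.
Set (140 − 70) × 114.5 / (72 × SCr) = 65
SCr = (140 − 70) × 114.5 / (72 × 65) = 1.713 mg/dL

1.71 mg/dL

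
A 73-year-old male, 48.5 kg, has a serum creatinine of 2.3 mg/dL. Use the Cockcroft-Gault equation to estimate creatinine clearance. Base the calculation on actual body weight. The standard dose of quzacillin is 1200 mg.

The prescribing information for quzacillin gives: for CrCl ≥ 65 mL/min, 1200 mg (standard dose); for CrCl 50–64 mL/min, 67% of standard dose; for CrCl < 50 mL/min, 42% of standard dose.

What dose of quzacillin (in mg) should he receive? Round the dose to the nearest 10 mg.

500 mg

CrCl = (140 − 73) × 48.5 / (72 × 2.3) = 3249.5 / 165.60 ≈ 19.6 mL/min
CrCl ≈ 20 mL/min → bracket < 50 mL/min.
42% of 1200 mg = 504 mg → 500 mg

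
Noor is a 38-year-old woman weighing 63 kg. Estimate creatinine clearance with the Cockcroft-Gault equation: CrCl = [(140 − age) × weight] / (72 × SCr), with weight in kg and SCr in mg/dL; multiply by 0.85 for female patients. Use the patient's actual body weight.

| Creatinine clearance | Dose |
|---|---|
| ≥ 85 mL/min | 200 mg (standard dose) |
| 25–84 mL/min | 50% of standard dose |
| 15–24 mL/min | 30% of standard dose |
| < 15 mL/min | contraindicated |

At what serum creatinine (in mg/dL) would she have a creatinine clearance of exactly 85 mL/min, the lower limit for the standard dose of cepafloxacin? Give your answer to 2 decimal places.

0.89 mg/dL

Standard dose requires CrCl ≥ 85 mL/min.
Set (140 − 38) × 63 × 0.85 / (72 × SCr) = 85
SCr = (140 − 38) × 63 × 0.85 / (72 × 85) = 0.892 mg/dL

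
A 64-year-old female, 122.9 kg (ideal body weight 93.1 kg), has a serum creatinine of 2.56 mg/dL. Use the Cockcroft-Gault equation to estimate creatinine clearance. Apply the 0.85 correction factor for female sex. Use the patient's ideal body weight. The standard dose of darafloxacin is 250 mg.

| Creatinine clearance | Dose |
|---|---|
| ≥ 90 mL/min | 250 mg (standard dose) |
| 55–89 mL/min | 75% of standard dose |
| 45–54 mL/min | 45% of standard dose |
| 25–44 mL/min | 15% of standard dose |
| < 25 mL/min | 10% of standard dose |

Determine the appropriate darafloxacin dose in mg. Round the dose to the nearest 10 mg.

40 mg

CrCl = (140 − 64) × 93.1 / (72 × 2.56) × 0.85 = 7075.6 / 184.32 × 0.85 ≈ 32.6 mL/min
CrCl ≈ 33 mL/min → bracket 25–44 mL/min.
15% of 250 mg = 37.5 mg → 40 mg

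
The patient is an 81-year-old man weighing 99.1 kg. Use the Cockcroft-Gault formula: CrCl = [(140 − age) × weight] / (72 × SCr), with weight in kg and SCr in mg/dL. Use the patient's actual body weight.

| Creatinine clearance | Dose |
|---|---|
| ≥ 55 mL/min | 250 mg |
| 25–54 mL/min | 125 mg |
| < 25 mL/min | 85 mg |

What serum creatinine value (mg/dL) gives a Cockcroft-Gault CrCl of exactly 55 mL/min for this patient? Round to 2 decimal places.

1.48 mg/dL

Standard dose requires CrCl ≥ 55 mL/min.
Set (140 − 81) × 99.1 / (72 × SCr) = 55
SCr = (140 − 81) × 99.1 / (72 × 55) = 1.476 mg/dL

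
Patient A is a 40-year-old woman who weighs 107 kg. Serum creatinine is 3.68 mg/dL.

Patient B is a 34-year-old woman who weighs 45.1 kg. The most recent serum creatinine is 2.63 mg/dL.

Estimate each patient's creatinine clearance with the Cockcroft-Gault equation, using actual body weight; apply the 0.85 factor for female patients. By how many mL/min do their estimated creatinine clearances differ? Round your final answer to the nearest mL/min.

Patient A: CrCl = (140 − 40) × 107 / (72 × 3.68) × 0.85 = 10700.0 / 264.96 × 0.85 ≈ 34.3 mL/min
Patient B: CrCl = (140 − 34) × 45.1 / (72 × 2.63) × 0.85 = 4780.6 / 189.36 × 0.85 ≈ 21.5 mL/min
|34.3 − 21.5| = 12.8 mL/min

13 mL/min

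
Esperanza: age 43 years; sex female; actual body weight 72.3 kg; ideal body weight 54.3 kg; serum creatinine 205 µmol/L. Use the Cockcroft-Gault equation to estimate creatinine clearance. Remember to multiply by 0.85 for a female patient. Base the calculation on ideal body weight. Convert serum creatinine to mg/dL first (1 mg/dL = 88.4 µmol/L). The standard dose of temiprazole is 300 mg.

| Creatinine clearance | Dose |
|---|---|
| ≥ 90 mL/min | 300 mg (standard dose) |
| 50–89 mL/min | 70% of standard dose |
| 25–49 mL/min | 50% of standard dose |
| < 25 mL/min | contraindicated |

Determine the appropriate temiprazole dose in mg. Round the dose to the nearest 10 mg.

150 mg

SCr = 205 / 88.4 = 2.319 mg/dL
CrCl = (140 − 43) × 54.3 / (72 × 2.319) × 0.85 = 5267.1 / 166.97 × 0.85 ≈ 26.8 mL/min
CrCl ≈ 27 mL/min → bracket 25–49 mL/min.
50% of 300 mg = 150 mg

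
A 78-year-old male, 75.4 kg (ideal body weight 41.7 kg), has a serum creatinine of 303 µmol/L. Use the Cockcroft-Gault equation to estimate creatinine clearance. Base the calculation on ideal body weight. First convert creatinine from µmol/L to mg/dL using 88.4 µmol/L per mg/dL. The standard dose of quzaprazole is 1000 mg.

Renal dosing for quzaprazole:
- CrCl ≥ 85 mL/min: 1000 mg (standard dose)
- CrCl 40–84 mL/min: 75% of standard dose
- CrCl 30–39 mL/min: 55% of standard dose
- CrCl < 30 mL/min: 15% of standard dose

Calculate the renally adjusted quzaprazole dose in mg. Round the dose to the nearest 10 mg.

150 mg

SCr = 303 / 88.4 = 3.428 mg/dL
CrCl = (140 − 78) × 41.7 / (72 × 3.428) = 2585.4 / 246.82 ≈ 10.5 mL/min
CrCl ≈ 10 mL/min → bracket < 30 mL/min.
15% of 1000 mg = 150 mg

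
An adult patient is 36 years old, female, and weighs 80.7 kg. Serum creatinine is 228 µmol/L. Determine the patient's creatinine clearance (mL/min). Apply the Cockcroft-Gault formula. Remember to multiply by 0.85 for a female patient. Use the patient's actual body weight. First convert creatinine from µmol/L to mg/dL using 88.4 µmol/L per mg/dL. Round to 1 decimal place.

SCr = 228 / 88.4 = 2.579 mg/dL
CrCl = (140 − 36) × 80.7 / (72 × 2.579) × 0.85 = 8392.8 / 185.69 × 0.85 ≈ 38.4 mL/min

38.4 mL/min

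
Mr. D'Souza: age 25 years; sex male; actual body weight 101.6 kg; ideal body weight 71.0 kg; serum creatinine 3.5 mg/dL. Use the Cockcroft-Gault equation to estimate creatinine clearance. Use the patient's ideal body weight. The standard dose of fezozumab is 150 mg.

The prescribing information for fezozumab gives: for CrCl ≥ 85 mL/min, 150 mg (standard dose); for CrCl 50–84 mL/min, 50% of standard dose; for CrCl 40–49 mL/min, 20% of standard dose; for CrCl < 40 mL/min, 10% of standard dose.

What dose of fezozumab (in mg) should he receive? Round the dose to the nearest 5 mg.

CrCl = (140 − 25) × 71 / (72 × 3.5) = 8165.0 / 252.00 ≈ 32.4 mL/min
CrCl ≈ 32 mL/min → bracket < 40 mL/min.
10% of 150 mg = 15 mg

15 mg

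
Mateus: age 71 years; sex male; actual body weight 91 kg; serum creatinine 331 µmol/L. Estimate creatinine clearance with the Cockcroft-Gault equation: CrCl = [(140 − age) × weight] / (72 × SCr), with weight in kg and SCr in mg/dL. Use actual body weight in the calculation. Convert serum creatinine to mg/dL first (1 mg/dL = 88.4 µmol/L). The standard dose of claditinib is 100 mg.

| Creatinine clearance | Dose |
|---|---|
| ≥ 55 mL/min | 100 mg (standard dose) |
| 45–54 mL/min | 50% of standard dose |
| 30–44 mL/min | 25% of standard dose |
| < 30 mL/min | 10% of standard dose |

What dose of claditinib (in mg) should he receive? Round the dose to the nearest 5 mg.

SCr = 331 / 88.4 = 3.744 mg/dL
CrCl = (140 − 71) × 91 / (72 × 3.744) = 6279.0 / 269.57 ≈ 23.3 mL/min
CrCl ≈ 23 mL/min → bracket < 30 mL/min.
10% of 100 mg = 10 mg

10 mg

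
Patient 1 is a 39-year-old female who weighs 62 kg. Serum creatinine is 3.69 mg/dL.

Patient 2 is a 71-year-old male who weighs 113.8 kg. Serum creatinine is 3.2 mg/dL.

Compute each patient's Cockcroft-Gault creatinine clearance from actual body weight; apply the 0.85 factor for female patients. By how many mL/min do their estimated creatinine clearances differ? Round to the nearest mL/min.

14 mL/min

Patient 1: CrCl = (140 − 39) × 62 / (72 × 3.69) × 0.85 = 6262.0 / 265.68 × 0.85 ≈ 20.0 mL/min
Patient 2: CrCl = (140 − 71) × 113.8 / (72 × 3.2) = 7852.2 / 230.40 ≈ 34.1 mL/min
|20.0 − 34.1| = 14.1 mL/min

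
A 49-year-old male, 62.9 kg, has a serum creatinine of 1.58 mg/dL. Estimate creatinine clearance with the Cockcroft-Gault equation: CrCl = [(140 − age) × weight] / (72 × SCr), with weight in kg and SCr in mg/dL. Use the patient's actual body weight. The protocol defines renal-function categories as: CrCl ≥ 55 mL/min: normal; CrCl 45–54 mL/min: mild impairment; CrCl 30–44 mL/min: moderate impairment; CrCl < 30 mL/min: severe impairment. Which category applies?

mild impairment

CrCl = (140 − 49) × 62.9 / (72 × 1.58) = 5723.9 / 113.76 ≈ 50.3 mL/min
50 mL/min falls in the 'mild impairment' range.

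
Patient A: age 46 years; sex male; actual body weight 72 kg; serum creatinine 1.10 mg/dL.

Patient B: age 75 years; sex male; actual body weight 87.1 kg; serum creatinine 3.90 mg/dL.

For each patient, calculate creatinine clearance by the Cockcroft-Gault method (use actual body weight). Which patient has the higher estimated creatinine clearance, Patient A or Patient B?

Patient A

Patient A: CrCl = (140 − 46) × 72 / (72 × 1.1) = 6768.0 / 79.20 ≈ 85.5 mL/min
Patient B: CrCl = (140 − 75) × 87.1 / (72 × 3.9) = 5661.5 / 280.80 ≈ 20.2 mL/min
85.5 vs 20.2 mL/min → Patient A is higher.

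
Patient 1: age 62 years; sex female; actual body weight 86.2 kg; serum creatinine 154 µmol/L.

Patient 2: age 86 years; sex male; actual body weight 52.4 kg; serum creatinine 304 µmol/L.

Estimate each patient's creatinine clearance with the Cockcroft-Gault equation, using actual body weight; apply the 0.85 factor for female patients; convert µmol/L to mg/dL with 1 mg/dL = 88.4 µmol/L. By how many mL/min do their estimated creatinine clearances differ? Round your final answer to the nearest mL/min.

34 mL/min

Patient 1: SCr = 154 / 88.4 = 1.742 mg/dL
Patient 1: CrCl = (140 − 62) × 86.2 / (72 × 1.742) × 0.85 = 6723.6 / 125.42 × 0.85 ≈ 45.6 mL/min
Patient 2: SCr = 304 / 88.4 = 3.439 mg/dL
Patient 2: CrCl = (140 − 86) × 52.4 / (72 × 3.439) = 2829.6 / 247.61 ≈ 11.4 mL/min
|45.6 − 11.4| = 34.2 mL/min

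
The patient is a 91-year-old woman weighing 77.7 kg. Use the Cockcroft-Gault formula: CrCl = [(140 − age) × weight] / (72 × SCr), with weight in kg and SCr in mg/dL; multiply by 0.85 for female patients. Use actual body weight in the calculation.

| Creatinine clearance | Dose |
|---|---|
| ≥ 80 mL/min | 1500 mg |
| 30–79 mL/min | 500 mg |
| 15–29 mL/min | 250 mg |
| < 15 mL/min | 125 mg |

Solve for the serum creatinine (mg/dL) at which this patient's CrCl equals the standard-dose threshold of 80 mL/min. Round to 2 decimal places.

0.56 mg/dL

Standard dose requires CrCl ≥ 80 mL/min.
Set (140 − 91) × 77.7 × 0.85 / (72 × SCr) = 80
SCr = (140 − 91) × 77.7 × 0.85 / (72 × 80) = 0.562 mg/dL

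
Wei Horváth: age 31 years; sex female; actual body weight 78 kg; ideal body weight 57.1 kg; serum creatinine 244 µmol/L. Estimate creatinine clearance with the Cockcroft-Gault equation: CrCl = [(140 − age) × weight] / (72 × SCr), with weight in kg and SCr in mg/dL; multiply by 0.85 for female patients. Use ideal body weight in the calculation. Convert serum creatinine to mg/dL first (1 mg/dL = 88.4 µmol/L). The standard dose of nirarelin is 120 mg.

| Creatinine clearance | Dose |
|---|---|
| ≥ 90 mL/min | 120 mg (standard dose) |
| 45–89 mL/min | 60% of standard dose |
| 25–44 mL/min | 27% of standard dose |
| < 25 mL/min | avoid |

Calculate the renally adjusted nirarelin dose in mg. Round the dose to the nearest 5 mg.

30 mg

SCr = 244 / 88.4 = 2.76 mg/dL
CrCl = (140 − 31) × 57.1 / (72 × 2.76) × 0.85 = 6223.9 / 198.72 × 0.85 ≈ 26.6 mL/min
CrCl ≈ 27 mL/min → bracket 25–44 mL/min.
27% of 120 mg = 32.4 mg → 30 mg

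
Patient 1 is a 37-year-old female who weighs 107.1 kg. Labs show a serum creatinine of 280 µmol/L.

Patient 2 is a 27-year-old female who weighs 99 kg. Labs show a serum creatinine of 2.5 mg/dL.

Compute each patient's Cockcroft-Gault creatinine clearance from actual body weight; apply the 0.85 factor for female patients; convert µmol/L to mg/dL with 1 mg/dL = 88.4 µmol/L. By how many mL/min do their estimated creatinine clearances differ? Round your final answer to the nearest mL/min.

12 mL/min

Patient 1: SCr = 280 / 88.4 = 3.167 mg/dL
Patient 1: CrCl = (140 − 37) × 107.1 / (72 × 3.167) × 0.85 = 11031.3 / 228.02 × 0.85 ≈ 41.1 mL/min
Patient 2: CrCl = (140 − 27) × 99 / (72 × 2.5) × 0.85 = 11187.0 / 180.00 × 0.85 ≈ 52.8 mL/min
|41.1 − 52.8| = 11.7 mL/min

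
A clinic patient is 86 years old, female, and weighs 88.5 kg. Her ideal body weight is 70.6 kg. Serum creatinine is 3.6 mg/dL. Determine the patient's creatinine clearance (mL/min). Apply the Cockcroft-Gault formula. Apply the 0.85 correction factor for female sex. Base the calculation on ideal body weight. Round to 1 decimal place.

12.5 mL/min

CrCl = (140 − 86) × 70.6 / (72 × 3.6) × 0.85 = 3812.4 / 259.20 × 0.85 ≈ 12.5 mL/min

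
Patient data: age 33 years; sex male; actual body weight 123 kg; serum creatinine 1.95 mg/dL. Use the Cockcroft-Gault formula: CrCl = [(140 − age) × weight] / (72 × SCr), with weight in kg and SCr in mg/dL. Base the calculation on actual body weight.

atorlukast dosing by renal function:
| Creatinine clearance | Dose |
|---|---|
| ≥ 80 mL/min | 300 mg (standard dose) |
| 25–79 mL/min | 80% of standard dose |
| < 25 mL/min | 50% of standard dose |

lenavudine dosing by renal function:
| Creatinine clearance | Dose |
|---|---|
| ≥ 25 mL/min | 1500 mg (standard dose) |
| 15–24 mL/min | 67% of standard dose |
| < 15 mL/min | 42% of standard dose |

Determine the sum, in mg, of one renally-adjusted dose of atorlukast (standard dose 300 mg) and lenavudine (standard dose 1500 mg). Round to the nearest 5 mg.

CrCl = (140 − 33) × 123 / (72 × 1.95) = 13161.0 / 140.40 ≈ 93.7 mL/min
CrCl ≈ 94 mL/min.
atorlukast: ≥ 80 mL/min → 100% of 300 mg = 300 mg.
lenavudine: ≥ 25 mL/min → 100% of 1500 mg = 1500 mg.
Total = 300 + 1500 = 1800 mg.

1800 mg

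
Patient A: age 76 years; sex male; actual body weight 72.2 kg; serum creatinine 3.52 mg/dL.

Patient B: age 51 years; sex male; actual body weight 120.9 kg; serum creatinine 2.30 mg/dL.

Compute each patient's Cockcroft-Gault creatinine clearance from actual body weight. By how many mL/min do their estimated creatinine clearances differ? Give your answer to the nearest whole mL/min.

47 mL/min

Patient A: CrCl = (140 − 76) × 72.2 / (72 × 3.52) = 4620.8 / 253.44 ≈ 18.2 mL/min
Patient B: CrCl = (140 − 51) × 120.9 / (72 × 2.3) = 10760.1 / 165.60 ≈ 65.0 mL/min
|18.2 − 65.0| = 46.8 mL/min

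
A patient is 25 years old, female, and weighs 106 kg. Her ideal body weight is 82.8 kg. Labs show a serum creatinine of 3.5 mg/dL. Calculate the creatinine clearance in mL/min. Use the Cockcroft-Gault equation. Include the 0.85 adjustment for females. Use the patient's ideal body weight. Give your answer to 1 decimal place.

32.1 mL/min

CrCl = (140 − 25) × 82.8 / (72 × 3.5) × 0.85 = 9522.0 / 252.00 × 0.85 ≈ 32.1 mL/min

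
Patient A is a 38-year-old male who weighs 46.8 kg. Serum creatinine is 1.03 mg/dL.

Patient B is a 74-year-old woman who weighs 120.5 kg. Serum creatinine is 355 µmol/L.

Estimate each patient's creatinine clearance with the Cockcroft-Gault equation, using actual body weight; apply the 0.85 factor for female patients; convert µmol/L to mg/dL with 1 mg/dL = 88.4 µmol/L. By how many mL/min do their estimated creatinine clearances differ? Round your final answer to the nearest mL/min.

41 mL/min

Patient A: CrCl = (140 − 38) × 46.8 / (72 × 1.03) = 4773.6 / 74.16 ≈ 64.4 mL/min
Patient B: SCr = 355 / 88.4 = 4.016 mg/dL
Patient B: CrCl = (140 − 74) × 120.5 / (72 × 4.016) × 0.85 = 7953.0 / 289.15 × 0.85 ≈ 23.4 mL/min
|64.4 − 23.4| = 41.0 mL/min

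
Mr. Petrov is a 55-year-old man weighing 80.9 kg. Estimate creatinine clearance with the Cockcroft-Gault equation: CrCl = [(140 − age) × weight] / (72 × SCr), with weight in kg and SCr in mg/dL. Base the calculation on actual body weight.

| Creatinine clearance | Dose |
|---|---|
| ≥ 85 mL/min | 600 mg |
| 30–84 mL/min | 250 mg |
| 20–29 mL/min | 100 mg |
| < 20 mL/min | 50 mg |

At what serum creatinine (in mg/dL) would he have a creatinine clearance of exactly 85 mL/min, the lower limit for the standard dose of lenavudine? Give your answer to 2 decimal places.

Standard dose requires CrCl ≥ 85 mL/min.
Set (140 − 55) × 80.9 / (72 × SCr) = 85
SCr = (140 − 55) × 80.9 / (72 × 85) = 1.124 mg/dL

1.12 mg/dL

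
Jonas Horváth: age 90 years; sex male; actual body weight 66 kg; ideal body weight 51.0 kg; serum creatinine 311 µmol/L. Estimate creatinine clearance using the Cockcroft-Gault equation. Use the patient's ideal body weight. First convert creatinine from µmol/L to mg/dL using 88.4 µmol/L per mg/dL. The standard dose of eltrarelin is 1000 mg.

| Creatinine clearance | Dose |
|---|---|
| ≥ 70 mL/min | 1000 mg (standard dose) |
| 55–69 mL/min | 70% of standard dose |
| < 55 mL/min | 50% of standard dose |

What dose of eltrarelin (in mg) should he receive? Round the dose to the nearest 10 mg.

SCr = 311 / 88.4 = 3.518 mg/dL
CrCl = (140 − 90) × 51 / (72 × 3.518) = 2550.0 / 253.30 ≈ 10.1 mL/min
CrCl ≈ 10 mL/min → bracket < 55 mL/min.
50% of 1000 mg = 500 mg

500 mg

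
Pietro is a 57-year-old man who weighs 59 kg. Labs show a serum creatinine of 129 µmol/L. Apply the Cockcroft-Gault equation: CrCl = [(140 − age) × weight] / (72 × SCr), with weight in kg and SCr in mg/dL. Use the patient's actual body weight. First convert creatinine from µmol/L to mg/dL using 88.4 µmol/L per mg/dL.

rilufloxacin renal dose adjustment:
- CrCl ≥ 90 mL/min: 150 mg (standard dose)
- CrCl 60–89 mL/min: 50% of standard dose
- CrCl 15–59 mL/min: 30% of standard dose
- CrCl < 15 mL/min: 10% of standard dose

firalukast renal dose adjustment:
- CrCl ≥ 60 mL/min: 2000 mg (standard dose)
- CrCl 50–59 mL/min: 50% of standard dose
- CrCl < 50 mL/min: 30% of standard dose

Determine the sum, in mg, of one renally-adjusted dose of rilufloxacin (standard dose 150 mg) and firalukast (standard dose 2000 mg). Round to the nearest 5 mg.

645 mg

SCr = 129 / 88.4 = 1.459 mg/dL
CrCl = (140 − 57) × 59 / (72 × 1.459) = 4897.0 / 105.05 ≈ 46.6 mL/min
CrCl ≈ 47 mL/min.
rilufloxacin: 15–59 mL/min → 30% of 150 mg = 45 mg.
firalukast: < 50 mL/min → 30% of 2000 mg = 600 mg.
Total = 45 + 600 = 645 mg.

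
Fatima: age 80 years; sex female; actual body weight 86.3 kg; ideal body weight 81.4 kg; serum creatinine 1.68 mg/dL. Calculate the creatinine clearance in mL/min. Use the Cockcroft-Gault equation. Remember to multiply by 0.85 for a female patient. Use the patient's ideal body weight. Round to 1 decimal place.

CrCl = (140 − 80) × 81.4 / (72 × 1.68) × 0.85 = 4884.0 / 120.96 × 0.85 ≈ 34.3 mL/min

34.3 mL/min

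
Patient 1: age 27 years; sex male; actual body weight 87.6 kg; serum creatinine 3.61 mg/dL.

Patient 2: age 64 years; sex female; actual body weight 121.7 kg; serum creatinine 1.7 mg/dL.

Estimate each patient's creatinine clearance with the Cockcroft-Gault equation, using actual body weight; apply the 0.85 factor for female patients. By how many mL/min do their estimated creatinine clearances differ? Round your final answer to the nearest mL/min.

26 mL/min

Patient 1: CrCl = (140 − 27) × 87.6 / (72 × 3.61) = 9898.8 / 259.92 ≈ 38.1 mL/min
Patient 2: CrCl = (140 − 64) × 121.7 / (72 × 1.7) × 0.85 = 9249.2 / 122.40 × 0.85 ≈ 64.2 mL/min
|38.1 − 64.2| = 26.1 mL/min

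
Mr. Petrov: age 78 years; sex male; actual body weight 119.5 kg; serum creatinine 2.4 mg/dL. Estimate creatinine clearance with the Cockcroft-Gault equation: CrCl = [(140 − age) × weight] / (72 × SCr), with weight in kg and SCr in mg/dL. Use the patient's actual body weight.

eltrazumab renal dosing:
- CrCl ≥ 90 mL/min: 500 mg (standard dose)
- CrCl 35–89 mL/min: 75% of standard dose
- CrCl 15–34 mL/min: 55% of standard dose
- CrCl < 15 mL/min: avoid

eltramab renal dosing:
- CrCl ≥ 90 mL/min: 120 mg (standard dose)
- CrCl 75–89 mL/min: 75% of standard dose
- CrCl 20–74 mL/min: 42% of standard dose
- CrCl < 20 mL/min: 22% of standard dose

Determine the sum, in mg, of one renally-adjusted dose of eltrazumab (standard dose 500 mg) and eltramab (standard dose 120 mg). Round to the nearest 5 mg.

425 mg

CrCl = (140 − 78) × 119.5 / (72 × 2.4) = 7409.0 / 172.80 ≈ 42.9 mL/min
CrCl ≈ 43 mL/min.
eltrazumab: 35–89 mL/min → 75% of 500 mg = 375 mg.
eltramab: 20–74 mL/min → 42% of 120 mg = 50.4 mg.
Total = 375 + 50.4 = 425.4 mg.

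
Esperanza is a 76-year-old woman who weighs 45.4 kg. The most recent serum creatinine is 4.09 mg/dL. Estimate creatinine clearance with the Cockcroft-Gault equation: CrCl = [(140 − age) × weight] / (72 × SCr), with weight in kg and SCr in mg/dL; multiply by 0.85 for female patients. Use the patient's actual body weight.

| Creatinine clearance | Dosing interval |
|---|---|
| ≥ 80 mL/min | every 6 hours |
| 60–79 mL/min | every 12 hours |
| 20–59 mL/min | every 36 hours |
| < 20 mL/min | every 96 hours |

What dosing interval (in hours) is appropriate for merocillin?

CrCl = (140 − 76) × 45.4 / (72 × 4.09) × 0.85 = 2905.6 / 294.48 × 0.85 ≈ 8.4 mL/min
CrCl ≈ 8 mL/min → bracket < 20 mL/min → every 96 hours.

every 96 hours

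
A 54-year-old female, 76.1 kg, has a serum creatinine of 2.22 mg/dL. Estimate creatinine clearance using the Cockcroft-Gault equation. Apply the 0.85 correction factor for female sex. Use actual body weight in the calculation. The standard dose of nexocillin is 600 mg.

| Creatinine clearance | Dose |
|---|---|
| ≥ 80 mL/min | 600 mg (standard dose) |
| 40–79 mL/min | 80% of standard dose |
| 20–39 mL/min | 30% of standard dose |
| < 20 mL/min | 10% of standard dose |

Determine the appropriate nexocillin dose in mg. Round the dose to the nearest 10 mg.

CrCl = (140 − 54) × 76.1 / (72 × 2.22) × 0.85 = 6544.6 / 159.84 × 0.85 ≈ 34.8 mL/min
CrCl ≈ 35 mL/min → bracket 20–39 mL/min.
30% of 600 mg = 180 mg

180 mg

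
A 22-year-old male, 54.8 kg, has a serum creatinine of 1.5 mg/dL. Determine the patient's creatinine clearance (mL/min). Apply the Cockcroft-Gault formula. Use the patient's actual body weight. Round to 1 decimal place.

CrCl = (140 − 22) × 54.8 / (72 × 1.5) = 6466.4 / 108.00 ≈ 59.9 mL/min

59.9 mL/min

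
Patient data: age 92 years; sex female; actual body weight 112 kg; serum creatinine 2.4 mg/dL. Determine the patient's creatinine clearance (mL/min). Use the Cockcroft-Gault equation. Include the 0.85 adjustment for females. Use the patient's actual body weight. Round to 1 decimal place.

CrCl = (140 − 92) × 112 / (72 × 2.4) × 0.85 = 5376.0 / 172.80 × 0.85 ≈ 26.4 mL/min

26.4 mL/min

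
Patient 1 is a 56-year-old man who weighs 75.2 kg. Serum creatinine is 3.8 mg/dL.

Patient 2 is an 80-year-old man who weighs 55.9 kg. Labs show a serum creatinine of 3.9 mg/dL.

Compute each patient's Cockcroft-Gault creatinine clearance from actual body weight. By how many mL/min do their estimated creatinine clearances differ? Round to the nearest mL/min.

11 mL/min

Patient 1: CrCl = (140 − 56) × 75.2 / (72 × 3.8) = 6316.8 / 273.60 ≈ 23.1 mL/min
Patient 2: CrCl = (140 − 80) × 55.9 / (72 × 3.9) = 3354.0 / 280.80 ≈ 11.9 mL/min
|23.1 − 11.9| = 11.2 mL/min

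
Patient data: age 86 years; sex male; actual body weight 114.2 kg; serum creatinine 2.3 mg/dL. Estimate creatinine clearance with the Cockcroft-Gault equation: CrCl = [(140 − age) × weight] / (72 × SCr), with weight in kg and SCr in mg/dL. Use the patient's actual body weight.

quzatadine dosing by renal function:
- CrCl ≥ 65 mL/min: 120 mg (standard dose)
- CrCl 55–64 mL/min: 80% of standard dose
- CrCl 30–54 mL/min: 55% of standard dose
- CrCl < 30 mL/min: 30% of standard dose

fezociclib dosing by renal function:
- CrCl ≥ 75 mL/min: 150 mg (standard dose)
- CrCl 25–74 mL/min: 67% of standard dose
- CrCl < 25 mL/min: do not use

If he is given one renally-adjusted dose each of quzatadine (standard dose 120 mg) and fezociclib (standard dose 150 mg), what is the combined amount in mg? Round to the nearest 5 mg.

CrCl = (140 − 86) × 114.2 / (72 × 2.3) = 6166.8 / 165.60 ≈ 37.2 mL/min
CrCl ≈ 37 mL/min.
quzatadine: 30–54 mL/min → 55% of 120 mg = 66 mg.
fezociclib: 25–74 mL/min → 67% of 150 mg = 100.5 mg.
Total = 66 + 100.5 = 166.5 mg.

165 mg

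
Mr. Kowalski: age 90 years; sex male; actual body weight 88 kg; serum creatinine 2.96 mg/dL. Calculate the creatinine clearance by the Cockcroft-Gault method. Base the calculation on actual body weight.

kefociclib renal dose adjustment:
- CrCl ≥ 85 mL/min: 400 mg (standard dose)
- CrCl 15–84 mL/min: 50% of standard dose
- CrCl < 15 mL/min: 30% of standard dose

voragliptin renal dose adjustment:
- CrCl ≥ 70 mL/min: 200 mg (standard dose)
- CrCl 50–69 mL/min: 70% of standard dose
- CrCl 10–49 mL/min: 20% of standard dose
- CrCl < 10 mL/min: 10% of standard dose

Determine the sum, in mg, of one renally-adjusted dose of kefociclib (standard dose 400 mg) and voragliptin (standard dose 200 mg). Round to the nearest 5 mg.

CrCl = (140 − 90) × 88 / (72 × 2.96) = 4400.0 / 213.12 ≈ 20.6 mL/min
CrCl ≈ 21 mL/min.
kefociclib: 15–84 mL/min → 50% of 400 mg = 200 mg.
voragliptin: 10–49 mL/min → 20% of 200 mg = 40 mg.
Total = 200 + 40 = 240 mg.

240 mg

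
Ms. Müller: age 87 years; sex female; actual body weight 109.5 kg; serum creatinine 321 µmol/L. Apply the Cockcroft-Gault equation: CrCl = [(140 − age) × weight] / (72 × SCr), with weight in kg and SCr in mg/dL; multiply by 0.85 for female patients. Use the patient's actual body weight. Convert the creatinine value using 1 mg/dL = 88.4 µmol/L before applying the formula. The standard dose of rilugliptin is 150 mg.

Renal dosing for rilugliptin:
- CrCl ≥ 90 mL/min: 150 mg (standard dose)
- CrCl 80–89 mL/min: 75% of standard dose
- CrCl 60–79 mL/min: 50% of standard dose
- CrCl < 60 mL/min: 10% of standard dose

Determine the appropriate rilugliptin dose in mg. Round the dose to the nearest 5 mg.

SCr = 321 / 88.4 = 3.631 mg/dL
CrCl = (140 − 87) × 109.5 / (72 × 3.631) × 0.85 = 5803.5 / 261.43 × 0.85 ≈ 18.9 mL/min
CrCl ≈ 19 mL/min → bracket < 60 mL/min.
10% of 150 mg = 15 mg

15 mg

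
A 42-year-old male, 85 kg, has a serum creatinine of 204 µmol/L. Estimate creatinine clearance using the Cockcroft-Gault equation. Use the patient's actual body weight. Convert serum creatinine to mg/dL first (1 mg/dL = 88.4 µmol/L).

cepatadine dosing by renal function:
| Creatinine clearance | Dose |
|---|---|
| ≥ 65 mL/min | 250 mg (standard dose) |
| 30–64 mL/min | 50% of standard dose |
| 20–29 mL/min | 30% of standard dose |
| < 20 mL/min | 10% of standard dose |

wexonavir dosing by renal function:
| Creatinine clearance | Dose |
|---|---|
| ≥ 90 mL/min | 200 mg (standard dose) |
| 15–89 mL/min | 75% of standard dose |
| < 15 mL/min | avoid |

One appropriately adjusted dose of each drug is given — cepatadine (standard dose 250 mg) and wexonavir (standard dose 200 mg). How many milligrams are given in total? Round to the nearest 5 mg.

SCr = 204 / 88.4 = 2.308 mg/dL
CrCl = (140 − 42) × 85 / (72 × 2.308) = 8330.0 / 166.18 ≈ 50.1 mL/min
CrCl ≈ 50 mL/min.
cepatadine: 30–64 mL/min → 50% of 250 mg = 125 mg.
wexonavir: 15–89 mL/min → 75% of 200 mg = 150 mg.
Total = 125 + 150 = 275 mg.

275 mg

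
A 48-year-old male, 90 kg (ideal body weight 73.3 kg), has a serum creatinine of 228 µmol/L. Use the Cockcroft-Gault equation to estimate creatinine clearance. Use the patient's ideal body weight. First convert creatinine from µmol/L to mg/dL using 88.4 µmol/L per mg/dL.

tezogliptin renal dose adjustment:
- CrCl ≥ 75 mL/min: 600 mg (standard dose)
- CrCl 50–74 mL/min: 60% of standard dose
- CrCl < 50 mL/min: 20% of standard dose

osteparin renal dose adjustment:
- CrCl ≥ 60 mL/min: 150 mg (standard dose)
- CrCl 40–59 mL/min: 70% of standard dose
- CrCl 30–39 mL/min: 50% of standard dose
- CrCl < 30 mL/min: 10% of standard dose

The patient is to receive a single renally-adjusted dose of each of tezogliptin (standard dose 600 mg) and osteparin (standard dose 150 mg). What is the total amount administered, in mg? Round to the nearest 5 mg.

195 mg

SCr = 228 / 88.4 = 2.579 mg/dL
CrCl = (140 − 48) × 73.3 / (72 × 2.579) = 6743.6 / 185.69 ≈ 36.3 mL/min
CrCl ≈ 36 mL/min.
tezogliptin: < 50 mL/min → 20% of 600 mg = 120 mg.
osteparin: 30–39 mL/min → 50% of 150 mg = 75 mg.
Total = 120 + 75 = 195 mg.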